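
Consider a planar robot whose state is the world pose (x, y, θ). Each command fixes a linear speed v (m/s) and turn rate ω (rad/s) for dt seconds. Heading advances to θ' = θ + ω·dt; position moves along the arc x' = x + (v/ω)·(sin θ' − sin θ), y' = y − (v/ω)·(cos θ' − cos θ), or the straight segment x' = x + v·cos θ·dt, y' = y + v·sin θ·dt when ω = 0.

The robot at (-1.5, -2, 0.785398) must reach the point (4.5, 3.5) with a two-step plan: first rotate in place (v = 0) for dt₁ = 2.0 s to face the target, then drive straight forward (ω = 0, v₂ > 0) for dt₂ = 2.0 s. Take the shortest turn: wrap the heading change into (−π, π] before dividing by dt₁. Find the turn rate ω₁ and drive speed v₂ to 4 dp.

ω₁ = -0.0217, v₂ = 4.0697

heading to target = atan2(3.5−-2, 4.5−-1.5) = 0.7419
Δθ = wrap(0.7419 − 0.7854) = -0.0435; ω₁ = Δθ/dt₁ = -0.0217
distance = √((4.5−-1.5)² + (3.5−-2)²) = 8.1394; v₂ = distance/dt₂ = 4.0697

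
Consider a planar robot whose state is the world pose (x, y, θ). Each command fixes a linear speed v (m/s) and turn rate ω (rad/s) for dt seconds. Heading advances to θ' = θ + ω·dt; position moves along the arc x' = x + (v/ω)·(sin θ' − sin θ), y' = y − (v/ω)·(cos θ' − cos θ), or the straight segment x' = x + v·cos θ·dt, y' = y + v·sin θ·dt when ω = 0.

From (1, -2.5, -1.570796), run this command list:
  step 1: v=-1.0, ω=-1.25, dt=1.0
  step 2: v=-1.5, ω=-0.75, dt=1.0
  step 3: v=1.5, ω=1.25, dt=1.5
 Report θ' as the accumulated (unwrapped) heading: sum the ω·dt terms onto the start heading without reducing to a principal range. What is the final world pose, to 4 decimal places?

step 1: θ'=-2.8208 (R=0.8000) → pose (1.5477, -1.7408, -2.8208)
step 2: θ'=-3.5708 (R=2.0000) → pose (3.0107, -1.8202, -3.5708)
step 3: θ'=-1.6958 (R=1.2000) → pose (1.3207, -2.7617, -1.6958)

(1.3207, -2.7617, -1.6958)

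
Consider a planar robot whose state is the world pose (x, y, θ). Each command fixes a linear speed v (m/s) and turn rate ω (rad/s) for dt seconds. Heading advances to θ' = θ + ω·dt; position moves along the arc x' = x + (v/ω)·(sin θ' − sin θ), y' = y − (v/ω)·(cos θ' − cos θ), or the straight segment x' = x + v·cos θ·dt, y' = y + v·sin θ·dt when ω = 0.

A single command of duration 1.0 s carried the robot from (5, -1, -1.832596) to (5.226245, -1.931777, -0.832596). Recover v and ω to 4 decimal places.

Δθ = -0.832596 − -1.832596 = 1.000000
ω = Δθ/dt = 1.000000/1.0 = 1.0000
R = −Δy/(cos θ' − cos θ) = 1.0000
v = R·ω = 1.0000·1.0000 = 1.0000

v = 1.0000, ω = 1.0000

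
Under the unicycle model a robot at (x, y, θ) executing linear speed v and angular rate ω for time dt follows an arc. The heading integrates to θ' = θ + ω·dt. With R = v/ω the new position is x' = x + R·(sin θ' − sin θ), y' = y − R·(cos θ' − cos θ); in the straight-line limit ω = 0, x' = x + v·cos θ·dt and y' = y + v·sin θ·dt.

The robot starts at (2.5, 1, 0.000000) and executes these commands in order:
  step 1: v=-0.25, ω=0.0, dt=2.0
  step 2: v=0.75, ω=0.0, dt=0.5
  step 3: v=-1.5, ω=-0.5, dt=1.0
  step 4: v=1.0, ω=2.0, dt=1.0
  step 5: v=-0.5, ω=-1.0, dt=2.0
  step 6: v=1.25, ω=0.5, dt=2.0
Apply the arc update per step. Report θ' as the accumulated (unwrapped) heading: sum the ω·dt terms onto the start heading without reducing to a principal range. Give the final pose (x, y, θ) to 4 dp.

(3.3339, 1.3673, 0.5000)

step 1: θ'=0.0000 (straight) → pose (2.0000, 1.0000, 0.0000)
step 2: θ'=0.0000 (straight) → pose (2.3750, 1.0000, 0.0000)
step 3: θ'=-0.5000 (R=3.0000) → pose (0.9367, 1.3673, -0.5000)
step 4: θ'=1.5000 (R=0.5000) → pose (1.6752, 1.7707, 1.5000)
step 5: θ'=-0.5000 (R=0.5000) → pose (0.9367, 1.3673, -0.5000)
step 6: θ'=0.5000 (R=2.5000) → pose (3.3339, 1.3673, 0.5000)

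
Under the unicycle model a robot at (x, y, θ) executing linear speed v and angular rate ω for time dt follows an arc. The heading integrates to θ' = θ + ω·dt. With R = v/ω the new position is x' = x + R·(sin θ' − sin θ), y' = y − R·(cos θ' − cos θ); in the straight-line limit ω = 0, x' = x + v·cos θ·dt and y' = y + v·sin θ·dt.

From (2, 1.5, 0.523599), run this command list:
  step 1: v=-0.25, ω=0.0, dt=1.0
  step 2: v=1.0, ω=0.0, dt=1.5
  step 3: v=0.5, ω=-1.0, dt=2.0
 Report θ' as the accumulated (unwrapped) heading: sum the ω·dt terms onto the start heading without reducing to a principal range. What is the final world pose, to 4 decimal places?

(3.8303, 1.7391, -1.4764)

step 1: θ'=0.5236 (straight) → pose (1.7835, 1.3750, 0.5236)
step 2: θ'=0.5236 (straight) → pose (3.0825, 2.1250, 0.5236)
step 3: θ'=-1.4764 (R=-0.5000) → pose (3.8303, 1.7391, -1.4764)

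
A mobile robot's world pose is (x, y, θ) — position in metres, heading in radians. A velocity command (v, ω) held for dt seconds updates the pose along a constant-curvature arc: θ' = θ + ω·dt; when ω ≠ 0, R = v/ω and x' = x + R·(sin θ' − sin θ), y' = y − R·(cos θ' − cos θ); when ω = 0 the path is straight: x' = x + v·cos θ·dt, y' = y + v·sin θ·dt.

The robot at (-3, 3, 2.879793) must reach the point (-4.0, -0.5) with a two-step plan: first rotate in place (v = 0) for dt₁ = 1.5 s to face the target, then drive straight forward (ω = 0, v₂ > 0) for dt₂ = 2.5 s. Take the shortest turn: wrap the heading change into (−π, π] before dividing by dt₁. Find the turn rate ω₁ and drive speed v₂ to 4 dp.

ω₁ = 1.0362, v₂ = 1.4560

heading to target = atan2(-0.5−3, -4−-3) = -1.8491
Δθ = wrap(-1.8491 − 2.8798) = 1.5543; ω₁ = Δθ/dt₁ = 1.0362
distance = √((-4−-3)² + (-0.5−3)²) = 3.6401; v₂ = distance/dt₂ = 1.4560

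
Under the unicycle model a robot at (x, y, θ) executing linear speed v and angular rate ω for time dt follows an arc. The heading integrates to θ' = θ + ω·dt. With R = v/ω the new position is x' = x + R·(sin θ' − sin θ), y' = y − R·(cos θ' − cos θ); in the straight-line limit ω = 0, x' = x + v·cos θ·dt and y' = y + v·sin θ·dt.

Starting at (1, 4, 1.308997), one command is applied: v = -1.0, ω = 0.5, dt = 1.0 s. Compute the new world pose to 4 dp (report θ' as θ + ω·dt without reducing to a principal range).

(0.9883, 3.0105, 1.8090)

θ' = 1.3090 + 0.5·1.0 = 1.8090
R = v/ω = -1.0/0.5 = -2.0000
x' = 1 + -2.0000·(sin 1.8090 − sin 1.3090) = 0.9883
y' = 4 − -2.0000·(cos 1.8090 − cos 1.3090) = 3.0105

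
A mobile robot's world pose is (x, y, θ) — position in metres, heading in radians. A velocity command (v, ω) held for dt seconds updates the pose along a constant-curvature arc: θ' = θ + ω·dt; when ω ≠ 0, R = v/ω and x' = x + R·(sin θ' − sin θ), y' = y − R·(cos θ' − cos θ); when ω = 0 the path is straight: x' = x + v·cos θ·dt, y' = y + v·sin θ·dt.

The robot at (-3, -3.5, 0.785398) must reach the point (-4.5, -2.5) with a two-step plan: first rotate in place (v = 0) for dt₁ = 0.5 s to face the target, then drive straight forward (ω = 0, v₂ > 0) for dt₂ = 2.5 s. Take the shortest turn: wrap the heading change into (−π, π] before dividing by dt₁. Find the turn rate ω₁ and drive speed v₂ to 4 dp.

ω₁ = 3.5364, v₂ = 0.7211

heading to target = atan2(-2.5−-3.5, -4.5−-3) = 2.5536
Δθ = wrap(2.5536 − 0.7854) = 1.7682; ω₁ = Δθ/dt₁ = 3.5364
distance = √((-4.5−-3)² + (-2.5−-3.5)²) = 1.8028; v₂ = distance/dt₂ = 0.7211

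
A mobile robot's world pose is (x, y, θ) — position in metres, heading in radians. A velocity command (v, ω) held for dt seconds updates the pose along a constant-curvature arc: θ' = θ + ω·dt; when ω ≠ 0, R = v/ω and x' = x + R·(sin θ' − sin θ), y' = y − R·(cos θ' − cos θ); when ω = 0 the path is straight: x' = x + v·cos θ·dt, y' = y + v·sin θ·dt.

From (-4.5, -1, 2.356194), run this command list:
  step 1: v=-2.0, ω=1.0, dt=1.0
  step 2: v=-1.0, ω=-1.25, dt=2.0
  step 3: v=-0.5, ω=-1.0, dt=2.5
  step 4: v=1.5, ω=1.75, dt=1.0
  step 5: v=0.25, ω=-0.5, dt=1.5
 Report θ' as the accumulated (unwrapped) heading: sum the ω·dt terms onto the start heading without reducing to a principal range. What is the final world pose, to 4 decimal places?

step 1: θ'=3.3562 (R=-2.0000) → pose (-2.6599, -1.5399, 3.3562)
step 2: θ'=0.8562 (R=0.8000) → pose (-1.8852, -2.8458, 0.8562)
step 3: θ'=-1.6438 (R=0.5000) → pose (-2.7616, -2.4817, -1.6438)
step 4: θ'=0.1062 (R=0.8571) → pose (-1.8159, -3.3965, 0.1062)
step 5: θ'=-0.6438 (R=-0.5000) → pose (-1.4627, -3.4938, -0.6438)

(-1.4627, -3.4938, -0.6438)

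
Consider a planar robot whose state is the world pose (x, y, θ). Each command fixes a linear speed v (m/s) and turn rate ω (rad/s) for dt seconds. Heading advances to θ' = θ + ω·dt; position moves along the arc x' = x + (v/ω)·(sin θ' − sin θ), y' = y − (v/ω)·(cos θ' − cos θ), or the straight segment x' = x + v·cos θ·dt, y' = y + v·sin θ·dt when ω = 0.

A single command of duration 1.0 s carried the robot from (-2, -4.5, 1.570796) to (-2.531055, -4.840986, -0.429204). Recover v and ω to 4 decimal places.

Δθ = -0.429204 − 1.570796 = -2.000000
ω = Δθ/dt = -2.000000/1.0 = -2.0000
R = Δx/(sin θ' − sin θ) = 0.3750
v = R·ω = 0.3750·-2.0000 = -0.7500

v = -0.7500, ω = -2.0000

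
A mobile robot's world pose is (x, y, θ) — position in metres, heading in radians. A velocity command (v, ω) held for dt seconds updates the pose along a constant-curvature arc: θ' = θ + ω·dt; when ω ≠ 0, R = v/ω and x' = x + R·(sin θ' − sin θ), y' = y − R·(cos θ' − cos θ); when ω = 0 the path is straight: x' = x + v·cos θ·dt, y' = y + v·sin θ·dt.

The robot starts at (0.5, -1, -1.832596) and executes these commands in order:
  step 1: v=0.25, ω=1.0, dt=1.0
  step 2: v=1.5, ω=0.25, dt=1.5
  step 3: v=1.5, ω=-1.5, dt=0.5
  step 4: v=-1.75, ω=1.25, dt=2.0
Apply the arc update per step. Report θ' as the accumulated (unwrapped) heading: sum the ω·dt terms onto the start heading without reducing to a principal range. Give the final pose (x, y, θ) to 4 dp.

(0.1821, -3.2324, 1.2924)

step 1: θ'=-0.8326 (R=0.2500) → pose (0.5566, -1.2329, -0.8326)
step 2: θ'=-0.4576 (R=6.0000) → pose (2.3439, -2.5779, -0.4576)
step 3: θ'=-1.2076 (R=-1.0000) → pose (2.8369, -3.1197, -1.2076)
step 4: θ'=1.2924 (R=-1.4000) → pose (0.1821, -3.2324, 1.2924)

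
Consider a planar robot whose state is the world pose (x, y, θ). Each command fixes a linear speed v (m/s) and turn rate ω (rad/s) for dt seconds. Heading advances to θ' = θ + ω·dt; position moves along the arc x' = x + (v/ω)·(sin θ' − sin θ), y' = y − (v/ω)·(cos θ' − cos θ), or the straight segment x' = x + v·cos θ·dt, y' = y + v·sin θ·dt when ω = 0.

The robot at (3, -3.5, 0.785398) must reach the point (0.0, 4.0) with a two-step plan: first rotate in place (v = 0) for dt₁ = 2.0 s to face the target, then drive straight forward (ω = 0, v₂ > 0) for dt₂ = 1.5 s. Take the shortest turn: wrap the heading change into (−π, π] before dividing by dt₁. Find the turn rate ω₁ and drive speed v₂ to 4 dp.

ω₁ = 0.5830, v₂ = 5.3852

heading to target = atan2(4−-3.5, 0−3) = 1.9513
Δθ = wrap(1.9513 − 0.7854) = 1.1659; ω₁ = Δθ/dt₁ = 0.5830
distance = √((0−3)² + (4−-3.5)²) = 8.0777; v₂ = distance/dt₂ = 5.3852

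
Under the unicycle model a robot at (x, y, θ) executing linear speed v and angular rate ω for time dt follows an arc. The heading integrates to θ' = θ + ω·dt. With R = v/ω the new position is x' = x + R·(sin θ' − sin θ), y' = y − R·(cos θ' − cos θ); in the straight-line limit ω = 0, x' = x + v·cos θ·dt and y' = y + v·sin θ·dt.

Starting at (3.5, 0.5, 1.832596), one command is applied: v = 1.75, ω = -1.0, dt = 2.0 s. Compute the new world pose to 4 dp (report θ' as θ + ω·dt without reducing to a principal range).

θ' = 1.8326 + -1.0·2.0 = -0.1674
R = v/ω = 1.75/-1.0 = -1.7500
x' = 3.5 + -1.7500·(sin -0.1674 − sin 1.8326) = 5.4820
y' = 0.5 − -1.7500·(cos -0.1674 − cos 1.8326) = 2.6785

(5.4820, 2.6785, -0.1674)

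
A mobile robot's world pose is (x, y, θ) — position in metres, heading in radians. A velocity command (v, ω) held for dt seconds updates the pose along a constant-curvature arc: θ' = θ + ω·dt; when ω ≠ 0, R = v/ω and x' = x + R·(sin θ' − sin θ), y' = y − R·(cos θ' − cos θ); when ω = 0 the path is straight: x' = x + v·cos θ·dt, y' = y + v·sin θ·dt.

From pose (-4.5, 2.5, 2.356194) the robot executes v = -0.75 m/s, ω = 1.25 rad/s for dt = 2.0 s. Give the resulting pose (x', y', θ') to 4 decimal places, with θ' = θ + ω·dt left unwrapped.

(-3.4819, 3.0102, 4.8562)

θ' = 2.3562 + 1.25·2.0 = 4.8562
R = v/ω = -0.75/1.25 = -0.6000
x' = -4.5 + -0.6000·(sin 4.8562 − sin 2.3562) = -3.4819
y' = 2.5 − -0.6000·(cos 4.8562 − cos 2.3562) = 3.0102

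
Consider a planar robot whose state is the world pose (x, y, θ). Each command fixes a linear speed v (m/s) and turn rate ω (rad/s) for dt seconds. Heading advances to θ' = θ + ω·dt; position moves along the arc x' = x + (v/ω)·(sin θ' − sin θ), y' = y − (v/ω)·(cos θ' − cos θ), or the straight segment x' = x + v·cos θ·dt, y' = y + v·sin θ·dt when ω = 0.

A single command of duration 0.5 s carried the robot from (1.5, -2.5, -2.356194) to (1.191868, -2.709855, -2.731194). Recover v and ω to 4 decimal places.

v = 0.7500, ω = -0.7500

Δθ = -2.731194 − -2.356194 = -0.375000
ω = Δθ/dt = -0.375000/0.5 = -0.7500
R = Δx/(sin θ' − sin θ) = -1.0000
v = R·ω = -1.0000·-0.7500 = 0.7500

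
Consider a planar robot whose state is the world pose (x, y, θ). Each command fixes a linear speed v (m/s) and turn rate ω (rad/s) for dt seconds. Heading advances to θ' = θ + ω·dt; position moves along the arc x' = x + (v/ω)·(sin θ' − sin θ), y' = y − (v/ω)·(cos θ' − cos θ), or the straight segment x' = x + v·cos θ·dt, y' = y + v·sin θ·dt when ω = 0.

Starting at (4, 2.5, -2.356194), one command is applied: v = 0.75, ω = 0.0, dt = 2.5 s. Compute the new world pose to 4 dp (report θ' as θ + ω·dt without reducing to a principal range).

(2.6742, 1.1742, -2.3562)

θ' = -2.3562 + 0.0·2.5 = -2.3562
ω = 0 → straight: x' = 4 + 0.75·cos(-2.3562)·2.5 = 2.6742
y' = 2.5 + 0.75·sin(-2.3562)·2.5 = 1.1742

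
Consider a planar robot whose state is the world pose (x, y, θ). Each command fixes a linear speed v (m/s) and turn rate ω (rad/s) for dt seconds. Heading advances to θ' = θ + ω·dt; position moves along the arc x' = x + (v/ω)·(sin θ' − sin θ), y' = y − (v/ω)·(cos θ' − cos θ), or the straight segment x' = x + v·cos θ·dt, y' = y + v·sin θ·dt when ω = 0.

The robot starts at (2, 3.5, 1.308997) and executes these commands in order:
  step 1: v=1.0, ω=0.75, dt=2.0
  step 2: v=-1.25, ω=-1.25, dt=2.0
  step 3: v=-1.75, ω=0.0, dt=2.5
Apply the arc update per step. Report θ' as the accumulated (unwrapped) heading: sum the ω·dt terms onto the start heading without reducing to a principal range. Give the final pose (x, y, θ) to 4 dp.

step 1: θ'=2.8090 (R=1.3333) → pose (1.1474, 5.1054, 2.8090)
step 2: θ'=0.3090 (R=1.0000) → pose (1.1250, 3.2075, 0.3090)
step 3: θ'=0.3090 (straight) → pose (-3.0428, 1.8771, 0.3090)

(-3.0428, 1.8771, 0.3090)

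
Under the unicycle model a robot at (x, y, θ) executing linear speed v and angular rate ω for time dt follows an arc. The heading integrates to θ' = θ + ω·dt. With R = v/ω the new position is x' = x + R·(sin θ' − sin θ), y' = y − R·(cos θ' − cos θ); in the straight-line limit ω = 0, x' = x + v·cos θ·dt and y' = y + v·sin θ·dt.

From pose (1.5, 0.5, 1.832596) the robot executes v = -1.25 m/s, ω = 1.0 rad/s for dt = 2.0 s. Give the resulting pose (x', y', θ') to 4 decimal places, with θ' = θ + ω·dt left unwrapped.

(3.5040, -0.1397, 3.8326)

θ' = 1.8326 + 1.0·2.0 = 3.8326
R = v/ω = -1.25/1.0 = -1.2500
x' = 1.5 + -1.2500·(sin 3.8326 − sin 1.8326) = 3.5040
y' = 0.5 − -1.2500·(cos 3.8326 − cos 1.8326) = -0.1397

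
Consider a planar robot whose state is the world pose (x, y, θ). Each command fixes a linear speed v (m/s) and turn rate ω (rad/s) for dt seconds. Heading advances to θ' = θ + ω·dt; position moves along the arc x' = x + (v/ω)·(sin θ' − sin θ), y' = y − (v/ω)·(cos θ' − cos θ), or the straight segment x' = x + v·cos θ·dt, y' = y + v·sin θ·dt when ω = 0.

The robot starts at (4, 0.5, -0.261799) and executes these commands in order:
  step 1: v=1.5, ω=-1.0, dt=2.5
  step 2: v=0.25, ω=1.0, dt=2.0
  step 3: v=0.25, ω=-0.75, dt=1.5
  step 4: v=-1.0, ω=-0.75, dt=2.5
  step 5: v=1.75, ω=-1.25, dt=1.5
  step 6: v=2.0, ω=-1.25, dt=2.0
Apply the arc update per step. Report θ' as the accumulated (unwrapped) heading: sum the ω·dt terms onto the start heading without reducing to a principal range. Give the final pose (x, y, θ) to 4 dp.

step 1: θ'=-2.7618 (R=-1.5000) → pose (4.1679, -2.3420, -2.7618)
step 2: θ'=-0.7618 (R=0.2500) → pose (4.0880, -2.7551, -0.7618)
step 3: θ'=-1.8868 (R=-0.3333) → pose (4.1747, -3.0999, -1.8868)
step 4: θ'=-3.7618 (R=1.3333) → pose (6.2170, -2.4292, -3.7618)
step 5: θ'=-5.6368 (R=-1.4000) → pose (6.1875, -0.1724, -5.6368)
step 6: θ'=-8.1368 (R=-1.6000) → pose (8.6876, -1.8961, -8.1368)

(8.6876, -1.8961, -8.1368)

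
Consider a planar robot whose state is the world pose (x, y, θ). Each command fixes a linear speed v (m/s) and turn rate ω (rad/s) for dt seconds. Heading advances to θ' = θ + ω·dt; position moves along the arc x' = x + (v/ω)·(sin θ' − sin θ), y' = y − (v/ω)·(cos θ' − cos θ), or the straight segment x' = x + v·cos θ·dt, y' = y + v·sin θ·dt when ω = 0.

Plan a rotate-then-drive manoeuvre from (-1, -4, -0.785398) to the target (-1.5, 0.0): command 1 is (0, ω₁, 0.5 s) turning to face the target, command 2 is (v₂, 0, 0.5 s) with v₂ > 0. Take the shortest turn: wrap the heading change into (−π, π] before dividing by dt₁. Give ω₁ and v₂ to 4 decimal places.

ω₁ = 4.9611, v₂ = 8.0623

heading to target = atan2(0−-4, -1.5−-1) = 1.6952
Δθ = wrap(1.6952 − -0.7854) = 2.4805; ω₁ = Δθ/dt₁ = 4.9611
distance = √((-1.5−-1)² + (0−-4)²) = 4.0311; v₂ = distance/dt₂ = 8.0623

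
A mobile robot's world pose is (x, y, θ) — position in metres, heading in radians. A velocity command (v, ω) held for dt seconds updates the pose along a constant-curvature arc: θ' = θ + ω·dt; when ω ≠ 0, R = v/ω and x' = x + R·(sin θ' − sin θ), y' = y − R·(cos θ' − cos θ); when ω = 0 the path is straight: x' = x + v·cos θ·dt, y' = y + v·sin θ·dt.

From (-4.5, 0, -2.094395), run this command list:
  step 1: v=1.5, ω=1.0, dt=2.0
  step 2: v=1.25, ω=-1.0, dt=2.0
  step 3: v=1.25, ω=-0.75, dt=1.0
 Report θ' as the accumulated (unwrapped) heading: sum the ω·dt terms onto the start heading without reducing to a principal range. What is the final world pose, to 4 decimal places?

step 1: θ'=-0.0944 (R=1.5000) → pose (-3.3423, -2.2433, -0.0944)
step 2: θ'=-2.0944 (R=-1.2500) → pose (-2.3776, -4.1128, -2.0944)
step 3: θ'=-2.8444 (R=-1.6667) → pose (-3.3329, -4.8730, -2.8444)

(-3.3329, -4.8730, -2.8444)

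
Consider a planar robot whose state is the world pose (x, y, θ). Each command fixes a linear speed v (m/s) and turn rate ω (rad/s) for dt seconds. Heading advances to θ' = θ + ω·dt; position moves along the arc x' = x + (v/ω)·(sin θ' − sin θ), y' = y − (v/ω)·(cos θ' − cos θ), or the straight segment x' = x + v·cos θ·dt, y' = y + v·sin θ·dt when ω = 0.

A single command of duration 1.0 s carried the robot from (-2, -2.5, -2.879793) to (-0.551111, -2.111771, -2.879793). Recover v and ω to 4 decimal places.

v = -1.5000, ω = 0.0000

Δθ = -2.879793 − -2.879793 = 0.000000
ω = Δθ/dt = 0.000000/1.0 = 0.0000
ω = 0 → v = (Δx·cos θ + Δy·sin θ)/dt = -1.5000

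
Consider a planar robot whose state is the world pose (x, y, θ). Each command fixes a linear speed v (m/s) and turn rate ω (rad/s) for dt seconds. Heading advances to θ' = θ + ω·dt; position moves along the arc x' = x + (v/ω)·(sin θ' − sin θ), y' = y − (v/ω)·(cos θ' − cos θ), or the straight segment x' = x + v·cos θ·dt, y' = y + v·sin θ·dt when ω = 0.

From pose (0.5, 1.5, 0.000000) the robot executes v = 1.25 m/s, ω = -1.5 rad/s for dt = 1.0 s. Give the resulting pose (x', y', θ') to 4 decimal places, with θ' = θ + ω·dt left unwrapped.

(1.3312, 0.7256, -1.5000)

θ' = 0.0000 + -1.5·1.0 = -1.5000
R = v/ω = 1.25/-1.5 = -0.8333
x' = 0.5 + -0.8333·(sin -1.5000 − sin 0.0000) = 1.3312
y' = 1.5 − -0.8333·(cos -1.5000 − cos 0.0000) = 0.7256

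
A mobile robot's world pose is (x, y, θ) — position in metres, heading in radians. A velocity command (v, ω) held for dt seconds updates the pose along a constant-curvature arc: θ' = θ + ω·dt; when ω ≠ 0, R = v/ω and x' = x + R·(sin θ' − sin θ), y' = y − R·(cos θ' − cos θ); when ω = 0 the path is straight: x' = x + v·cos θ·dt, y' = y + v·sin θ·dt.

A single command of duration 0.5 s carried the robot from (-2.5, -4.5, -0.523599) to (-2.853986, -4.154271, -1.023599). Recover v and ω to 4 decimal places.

Δθ = -1.023599 − -0.523599 = -0.500000
ω = Δθ/dt = -0.500000/0.5 = -1.0000
R = Δx/(sin θ' − sin θ) = 1.0000
v = R·ω = 1.0000·-1.0000 = -1.0000

v = -1.0000, ω = -1.0000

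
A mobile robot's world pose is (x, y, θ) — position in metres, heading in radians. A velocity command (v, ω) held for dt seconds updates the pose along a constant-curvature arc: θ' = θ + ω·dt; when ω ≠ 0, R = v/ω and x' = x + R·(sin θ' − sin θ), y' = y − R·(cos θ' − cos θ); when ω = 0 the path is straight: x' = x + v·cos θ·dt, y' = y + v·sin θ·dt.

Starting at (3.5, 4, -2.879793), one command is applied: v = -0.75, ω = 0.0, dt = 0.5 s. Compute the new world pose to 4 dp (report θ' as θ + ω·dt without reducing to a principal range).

θ' = -2.8798 + 0.0·0.5 = -2.8798
ω = 0 → straight: x' = 3.5 + -0.75·cos(-2.8798)·0.5 = 3.8622
y' = 4 + -0.75·sin(-2.8798)·0.5 = 4.0971

(3.8622, 4.0971, -2.8798)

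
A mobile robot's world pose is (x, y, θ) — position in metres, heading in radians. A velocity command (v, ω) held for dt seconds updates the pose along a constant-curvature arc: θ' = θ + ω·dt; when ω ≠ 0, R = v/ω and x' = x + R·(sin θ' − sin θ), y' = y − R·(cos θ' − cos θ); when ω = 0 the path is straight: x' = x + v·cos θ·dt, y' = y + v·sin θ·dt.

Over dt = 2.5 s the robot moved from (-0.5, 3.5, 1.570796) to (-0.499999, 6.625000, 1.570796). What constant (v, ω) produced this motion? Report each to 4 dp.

v = 1.2500, ω = 0.0000

Δθ = 1.570796 − 1.570796 = 0.000000
ω = Δθ/dt = 0.000000/2.5 = 0.0000
ω = 0 → v = (Δx·cos θ + Δy·sin θ)/dt = 1.2500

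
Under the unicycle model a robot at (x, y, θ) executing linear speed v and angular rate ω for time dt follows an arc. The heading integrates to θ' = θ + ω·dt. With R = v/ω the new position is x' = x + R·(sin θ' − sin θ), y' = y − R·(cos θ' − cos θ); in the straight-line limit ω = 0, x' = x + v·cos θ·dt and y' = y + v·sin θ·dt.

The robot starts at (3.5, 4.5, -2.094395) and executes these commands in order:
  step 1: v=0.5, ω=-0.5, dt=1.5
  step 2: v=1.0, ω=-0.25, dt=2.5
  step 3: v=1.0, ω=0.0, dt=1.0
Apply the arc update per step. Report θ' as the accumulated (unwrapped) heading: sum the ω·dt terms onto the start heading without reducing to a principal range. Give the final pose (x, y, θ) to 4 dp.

step 1: θ'=-2.8444 (R=-1.0000) → pose (2.9268, 4.0438, -2.8444)
step 2: θ'=-3.4694 (R=-4.0000) → pose (0.4676, 4.0815, -3.4694)
step 3: θ'=-3.4694 (straight) → pose (-0.4792, 4.4034, -3.4694)

(-0.4792, 4.4034, -3.4694)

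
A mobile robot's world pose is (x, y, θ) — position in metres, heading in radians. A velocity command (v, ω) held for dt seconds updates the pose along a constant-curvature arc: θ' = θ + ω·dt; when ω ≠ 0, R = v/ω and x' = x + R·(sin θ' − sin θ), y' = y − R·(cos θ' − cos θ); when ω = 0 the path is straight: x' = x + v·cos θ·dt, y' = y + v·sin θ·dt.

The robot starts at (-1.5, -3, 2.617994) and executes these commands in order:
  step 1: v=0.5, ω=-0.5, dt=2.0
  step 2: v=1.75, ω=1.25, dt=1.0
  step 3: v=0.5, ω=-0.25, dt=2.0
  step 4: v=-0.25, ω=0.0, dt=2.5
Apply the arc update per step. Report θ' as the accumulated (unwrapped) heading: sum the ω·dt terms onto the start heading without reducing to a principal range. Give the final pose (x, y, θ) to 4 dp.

(-3.4290, -0.8412, 2.3680)

step 1: θ'=1.6180 (R=-1.0000) → pose (-1.9989, -2.1812, 1.6180)
step 2: θ'=2.8680 (R=1.4000) → pose (-3.0191, -0.8993, 2.8680)
step 3: θ'=2.3680 (R=-2.0000) → pose (-3.8761, -0.4045, 2.3680)
step 4: θ'=2.3680 (straight) → pose (-3.4290, -0.8412, 2.3680)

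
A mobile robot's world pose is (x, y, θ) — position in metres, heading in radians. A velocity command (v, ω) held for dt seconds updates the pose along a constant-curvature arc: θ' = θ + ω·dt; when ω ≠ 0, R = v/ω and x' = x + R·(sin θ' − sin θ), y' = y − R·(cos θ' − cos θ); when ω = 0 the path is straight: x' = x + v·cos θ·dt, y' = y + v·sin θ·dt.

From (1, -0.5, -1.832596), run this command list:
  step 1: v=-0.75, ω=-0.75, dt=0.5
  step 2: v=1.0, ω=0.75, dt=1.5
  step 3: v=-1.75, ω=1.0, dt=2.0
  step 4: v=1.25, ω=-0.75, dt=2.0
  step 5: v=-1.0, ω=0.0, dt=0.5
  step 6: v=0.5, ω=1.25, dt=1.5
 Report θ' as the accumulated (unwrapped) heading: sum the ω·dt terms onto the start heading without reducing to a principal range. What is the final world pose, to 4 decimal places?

(0.5488, -0.4617, 1.2924)

step 1: θ'=-2.2076 (R=1.0000) → pose (1.1619, -0.1642, -2.2076)
step 2: θ'=-1.0826 (R=1.3333) → pose (1.0564, -1.5824, -1.0826)
step 3: θ'=0.9174 (R=-1.7500) → pose (-1.8788, -1.3394, 0.9174)
step 4: θ'=-0.5826 (R=-1.6667) → pose (0.3616, -0.9608, -0.5826)
step 5: θ'=-0.5826 (straight) → pose (-0.0559, -0.6857, -0.5826)
step 6: θ'=1.2924 (R=0.4000) → pose (0.5488, -0.4617, 1.2924)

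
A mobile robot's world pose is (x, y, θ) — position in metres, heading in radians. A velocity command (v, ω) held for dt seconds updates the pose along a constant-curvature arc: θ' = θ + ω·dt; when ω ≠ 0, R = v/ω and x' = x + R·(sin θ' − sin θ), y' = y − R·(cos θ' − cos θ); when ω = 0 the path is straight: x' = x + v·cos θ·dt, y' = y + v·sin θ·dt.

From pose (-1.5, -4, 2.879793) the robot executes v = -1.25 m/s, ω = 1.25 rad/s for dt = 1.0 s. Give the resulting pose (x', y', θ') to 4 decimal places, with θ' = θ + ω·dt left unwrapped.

θ' = 2.8798 + 1.25·1.0 = 4.1298
R = v/ω = -1.25/1.25 = -1.0000
x' = -1.5 + -1.0000·(sin 4.1298 − sin 2.8798) = -0.4061
y' = -4 − -1.0000·(cos 4.1298 − cos 2.8798) = -3.5843

(-0.4061, -3.5843, 4.1298)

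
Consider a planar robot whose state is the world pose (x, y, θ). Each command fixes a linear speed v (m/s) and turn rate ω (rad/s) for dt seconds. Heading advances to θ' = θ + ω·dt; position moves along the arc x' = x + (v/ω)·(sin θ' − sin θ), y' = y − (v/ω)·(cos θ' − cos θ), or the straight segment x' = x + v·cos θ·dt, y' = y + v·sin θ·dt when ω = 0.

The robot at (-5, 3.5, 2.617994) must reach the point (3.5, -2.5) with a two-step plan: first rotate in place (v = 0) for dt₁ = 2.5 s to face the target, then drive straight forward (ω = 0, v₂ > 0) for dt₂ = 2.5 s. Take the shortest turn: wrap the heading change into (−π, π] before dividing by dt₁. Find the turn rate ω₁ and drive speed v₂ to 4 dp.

heading to target = atan2(-2.5−3.5, 3.5−-5) = -0.6147
Δθ = wrap(-0.6147 − 2.6180) = 3.0505; ω₁ = Δθ/dt₁ = 1.2202
distance = √((3.5−-5)² + (-2.5−3.5)²) = 10.4043; v₂ = distance/dt₂ = 4.1617

ω₁ = 1.2202, v₂ = 4.1617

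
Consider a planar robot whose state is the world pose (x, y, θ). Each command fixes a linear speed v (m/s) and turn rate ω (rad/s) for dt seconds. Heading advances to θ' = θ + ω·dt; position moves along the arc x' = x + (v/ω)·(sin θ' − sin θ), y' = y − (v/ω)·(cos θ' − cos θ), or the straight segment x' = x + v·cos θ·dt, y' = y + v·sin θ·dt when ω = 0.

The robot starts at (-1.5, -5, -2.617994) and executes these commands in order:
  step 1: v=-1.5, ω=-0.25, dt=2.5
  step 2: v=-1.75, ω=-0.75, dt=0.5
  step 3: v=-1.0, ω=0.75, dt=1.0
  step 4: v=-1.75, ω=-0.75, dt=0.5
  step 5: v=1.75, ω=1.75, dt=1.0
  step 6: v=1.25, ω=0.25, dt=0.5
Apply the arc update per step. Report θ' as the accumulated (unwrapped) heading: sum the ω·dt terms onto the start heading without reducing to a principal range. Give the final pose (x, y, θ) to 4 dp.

(3.7687, -6.1899, -1.3680)

step 1: θ'=-3.2430 (R=6.0000) → pose (2.1074, -4.2270, -3.2430)
step 2: θ'=-3.6180 (R=2.3333) → pose (2.9412, -4.4748, -3.6180)
step 3: θ'=-2.8680 (R=-1.3333) → pose (3.9129, -4.5737, -2.8680)
step 4: θ'=-3.2430 (R=2.3333) → pose (4.7796, -4.4989, -3.2430)
step 5: θ'=-1.4930 (R=1.0000) → pose (3.6814, -5.5715, -1.4930)
step 6: θ'=-1.3680 (R=5.0000) → pose (3.7687, -6.1899, -1.3680)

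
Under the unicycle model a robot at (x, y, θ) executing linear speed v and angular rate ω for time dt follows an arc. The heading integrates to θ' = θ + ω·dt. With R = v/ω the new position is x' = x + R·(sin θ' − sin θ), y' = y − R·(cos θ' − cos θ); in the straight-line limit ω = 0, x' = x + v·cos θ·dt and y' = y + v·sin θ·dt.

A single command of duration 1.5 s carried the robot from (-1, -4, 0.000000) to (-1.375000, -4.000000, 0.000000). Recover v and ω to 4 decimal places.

Δθ = 0.000000 − 0.000000 = 0.000000
ω = Δθ/dt = 0.000000/1.5 = 0.0000
ω = 0 → v = (Δx·cos θ + Δy·sin θ)/dt = -0.2500

v = -0.2500, ω = 0.0000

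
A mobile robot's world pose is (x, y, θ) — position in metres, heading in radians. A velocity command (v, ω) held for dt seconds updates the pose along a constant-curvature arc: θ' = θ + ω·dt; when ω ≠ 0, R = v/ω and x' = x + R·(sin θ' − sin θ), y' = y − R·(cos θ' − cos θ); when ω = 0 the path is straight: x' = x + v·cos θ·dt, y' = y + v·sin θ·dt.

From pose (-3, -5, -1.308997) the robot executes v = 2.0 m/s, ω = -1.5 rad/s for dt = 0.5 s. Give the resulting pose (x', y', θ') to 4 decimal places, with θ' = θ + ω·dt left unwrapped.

(-3.1103, -5.9705, -2.0590)

θ' = -1.3090 + -1.5·0.5 = -2.0590
R = v/ω = 2.0/-1.5 = -1.3333
x' = -3 + -1.3333·(sin -2.0590 − sin -1.3090) = -3.1103
y' = -5 − -1.3333·(cos -2.0590 − cos -1.3090) = -5.9705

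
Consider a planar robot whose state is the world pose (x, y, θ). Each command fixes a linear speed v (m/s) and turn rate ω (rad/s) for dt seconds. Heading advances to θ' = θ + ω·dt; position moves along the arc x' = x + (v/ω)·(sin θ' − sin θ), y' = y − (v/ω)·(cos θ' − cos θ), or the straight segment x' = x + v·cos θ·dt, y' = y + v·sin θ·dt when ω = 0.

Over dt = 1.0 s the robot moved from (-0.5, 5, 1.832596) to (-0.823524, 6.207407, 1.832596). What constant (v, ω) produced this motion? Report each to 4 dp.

v = 1.2500, ω = 0.0000

Δθ = 1.832596 − 1.832596 = 0.000000
ω = Δθ/dt = 0.000000/1.0 = 0.0000
ω = 0 → v = (Δx·cos θ + Δy·sin θ)/dt = 1.2500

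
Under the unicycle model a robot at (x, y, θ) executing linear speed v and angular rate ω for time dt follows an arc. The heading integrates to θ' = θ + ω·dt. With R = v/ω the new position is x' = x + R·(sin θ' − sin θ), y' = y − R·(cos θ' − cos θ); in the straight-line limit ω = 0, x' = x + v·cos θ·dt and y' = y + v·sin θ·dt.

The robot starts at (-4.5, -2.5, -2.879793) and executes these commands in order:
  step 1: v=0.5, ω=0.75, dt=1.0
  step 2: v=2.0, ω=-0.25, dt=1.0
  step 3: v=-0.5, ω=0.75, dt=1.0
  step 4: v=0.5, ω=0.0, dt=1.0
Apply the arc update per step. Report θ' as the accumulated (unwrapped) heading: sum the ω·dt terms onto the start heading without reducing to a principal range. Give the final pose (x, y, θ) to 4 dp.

step 1: θ'=-2.1298 (R=0.6667) → pose (-4.8926, -2.7904, -2.1298)
step 2: θ'=-2.3798 (R=-8.0000) → pose (-6.1531, -4.3365, -2.3798)
step 3: θ'=-1.6298 (R=-0.6667) → pose (-5.9478, -3.8934, -1.6298)
step 4: θ'=-1.6298 (straight) → pose (-5.9773, -4.3925, -1.6298)

(-5.9773, -4.3925, -1.6298)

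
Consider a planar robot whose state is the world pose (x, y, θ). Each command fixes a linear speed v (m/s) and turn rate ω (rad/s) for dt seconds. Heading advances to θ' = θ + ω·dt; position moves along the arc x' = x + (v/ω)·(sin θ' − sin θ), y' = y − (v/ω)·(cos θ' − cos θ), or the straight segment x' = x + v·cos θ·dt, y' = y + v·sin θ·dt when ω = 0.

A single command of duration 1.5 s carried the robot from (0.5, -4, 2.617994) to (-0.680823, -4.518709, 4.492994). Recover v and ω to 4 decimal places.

Δθ = 4.492994 − 2.617994 = 1.875000
ω = Δθ/dt = 1.875000/1.5 = 1.2500
R = Δx/(sin θ' − sin θ) = 0.8000
v = R·ω = 0.8000·1.2500 = 1.0000

v = 1.0000, ω = 1.2500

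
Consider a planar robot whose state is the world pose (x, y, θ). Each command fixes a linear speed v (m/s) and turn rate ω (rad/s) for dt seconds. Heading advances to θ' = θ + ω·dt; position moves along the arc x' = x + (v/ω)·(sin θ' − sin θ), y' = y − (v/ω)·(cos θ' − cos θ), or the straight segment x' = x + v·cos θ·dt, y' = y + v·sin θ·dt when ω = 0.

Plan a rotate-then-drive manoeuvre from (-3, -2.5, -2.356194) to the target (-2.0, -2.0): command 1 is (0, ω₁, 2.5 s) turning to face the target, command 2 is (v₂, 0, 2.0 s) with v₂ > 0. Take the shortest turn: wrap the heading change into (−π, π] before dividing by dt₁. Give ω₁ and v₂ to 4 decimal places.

heading to target = atan2(-2−-2.5, -2−-3) = 0.4636
Δθ = wrap(0.4636 − -2.3562) = 2.8198; ω₁ = Δθ/dt₁ = 1.1279
distance = √((-2−-3)² + (-2−-2.5)²) = 1.1180; v₂ = distance/dt₂ = 0.5590

ω₁ = 1.1279, v₂ = 0.5590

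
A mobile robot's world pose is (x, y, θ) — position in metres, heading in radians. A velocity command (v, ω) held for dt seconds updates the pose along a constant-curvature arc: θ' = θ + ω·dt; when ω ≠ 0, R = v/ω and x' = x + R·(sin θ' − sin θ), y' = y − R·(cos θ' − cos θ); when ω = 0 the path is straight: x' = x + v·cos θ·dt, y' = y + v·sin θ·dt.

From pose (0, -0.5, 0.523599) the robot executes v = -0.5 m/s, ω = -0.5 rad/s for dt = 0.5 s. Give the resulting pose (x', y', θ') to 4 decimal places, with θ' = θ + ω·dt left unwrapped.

(-0.2298, -0.5968, 0.2736)

θ' = 0.5236 + -0.5·0.5 = 0.2736
R = v/ω = -0.5/-0.5 = 1.0000
x' = 0 + 1.0000·(sin 0.2736 − sin 0.5236) = -0.2298
y' = -0.5 − 1.0000·(cos 0.2736 − cos 0.5236) = -0.5968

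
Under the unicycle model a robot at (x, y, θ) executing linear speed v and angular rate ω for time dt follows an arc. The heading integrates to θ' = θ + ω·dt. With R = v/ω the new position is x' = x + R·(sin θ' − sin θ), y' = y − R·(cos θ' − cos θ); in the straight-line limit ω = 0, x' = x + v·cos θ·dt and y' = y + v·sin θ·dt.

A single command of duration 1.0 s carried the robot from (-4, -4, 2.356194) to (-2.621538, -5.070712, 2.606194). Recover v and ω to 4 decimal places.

Δθ = 2.606194 − 2.356194 = 0.250000
ω = Δθ/dt = 0.250000/1.0 = 0.2500
R = Δx/(sin θ' − sin θ) = -7.0000
v = R·ω = -7.0000·0.2500 = -1.7500

v = -1.7500, ω = 0.2500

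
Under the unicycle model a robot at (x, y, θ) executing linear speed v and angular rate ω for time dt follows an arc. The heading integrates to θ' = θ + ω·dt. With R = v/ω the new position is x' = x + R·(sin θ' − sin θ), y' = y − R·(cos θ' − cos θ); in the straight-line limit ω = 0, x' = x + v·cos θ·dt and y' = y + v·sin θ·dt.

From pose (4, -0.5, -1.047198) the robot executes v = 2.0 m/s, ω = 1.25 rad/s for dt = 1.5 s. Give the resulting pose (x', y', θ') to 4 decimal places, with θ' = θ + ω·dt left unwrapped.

θ' = -1.0472 + 1.25·1.5 = 0.8278
R = v/ω = 2.0/1.25 = 1.6000
x' = 4 + 1.6000·(sin 0.8278 − sin -1.0472) = 6.5640
y' = -0.5 − 1.6000·(cos 0.8278 − cos -1.0472) = -0.7824

(6.5640, -0.7824, 0.8278)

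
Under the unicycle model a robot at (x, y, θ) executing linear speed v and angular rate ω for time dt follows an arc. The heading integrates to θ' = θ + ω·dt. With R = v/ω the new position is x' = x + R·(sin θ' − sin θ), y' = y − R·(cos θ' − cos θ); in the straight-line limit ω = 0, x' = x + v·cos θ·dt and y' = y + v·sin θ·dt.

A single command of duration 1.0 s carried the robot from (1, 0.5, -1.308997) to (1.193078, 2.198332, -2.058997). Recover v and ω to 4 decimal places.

Δθ = -2.058997 − -1.308997 = -0.750000
ω = Δθ/dt = -0.750000/1.0 = -0.7500
R = −Δy/(cos θ' − cos θ) = 2.3333
v = R·ω = 2.3333·-0.7500 = -1.7500

v = -1.7500, ω = -0.7500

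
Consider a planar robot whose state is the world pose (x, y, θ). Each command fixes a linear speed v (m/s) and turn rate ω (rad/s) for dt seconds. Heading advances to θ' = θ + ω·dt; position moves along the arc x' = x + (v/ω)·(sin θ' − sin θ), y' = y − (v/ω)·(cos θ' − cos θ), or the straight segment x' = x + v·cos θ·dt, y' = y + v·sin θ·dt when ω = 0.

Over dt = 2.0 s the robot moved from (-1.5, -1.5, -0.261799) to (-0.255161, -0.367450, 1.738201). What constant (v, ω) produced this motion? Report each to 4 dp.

v = 1.0000, ω = 1.0000

Δθ = 1.738201 − -0.261799 = 2.000000
ω = Δθ/dt = 2.000000/2.0 = 1.0000
R = Δx/(sin θ' − sin θ) = 1.0000
v = R·ω = 1.0000·1.0000 = 1.0000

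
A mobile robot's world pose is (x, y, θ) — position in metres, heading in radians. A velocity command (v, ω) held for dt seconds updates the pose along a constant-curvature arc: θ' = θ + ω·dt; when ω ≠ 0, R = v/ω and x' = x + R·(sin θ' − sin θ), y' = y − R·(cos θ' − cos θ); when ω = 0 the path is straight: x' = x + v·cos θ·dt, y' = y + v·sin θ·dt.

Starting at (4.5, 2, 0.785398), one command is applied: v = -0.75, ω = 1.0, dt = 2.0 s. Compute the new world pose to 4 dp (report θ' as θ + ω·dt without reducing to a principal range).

θ' = 0.7854 + 1.0·2.0 = 2.7854
R = v/ω = -0.75/1.0 = -0.7500
x' = 4.5 + -0.7500·(sin 2.7854 − sin 0.7854) = 4.7688
y' = 2 − -0.7500·(cos 2.7854 − cos 0.7854) = 0.7667

(4.7688, 0.7667, 2.7854)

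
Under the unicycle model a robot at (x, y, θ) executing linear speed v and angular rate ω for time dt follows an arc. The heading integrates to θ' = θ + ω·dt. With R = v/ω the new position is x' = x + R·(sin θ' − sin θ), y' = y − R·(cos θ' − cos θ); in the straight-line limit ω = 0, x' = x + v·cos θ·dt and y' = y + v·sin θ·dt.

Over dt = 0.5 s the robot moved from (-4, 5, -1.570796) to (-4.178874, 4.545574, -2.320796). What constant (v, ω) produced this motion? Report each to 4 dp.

Δθ = -2.320796 − -1.570796 = -0.750000
ω = Δθ/dt = -0.750000/0.5 = -1.5000
R = −Δy/(cos θ' − cos θ) = -0.6667
v = R·ω = -0.6667·-1.5000 = 1.0000

v = 1.0000, ω = -1.5000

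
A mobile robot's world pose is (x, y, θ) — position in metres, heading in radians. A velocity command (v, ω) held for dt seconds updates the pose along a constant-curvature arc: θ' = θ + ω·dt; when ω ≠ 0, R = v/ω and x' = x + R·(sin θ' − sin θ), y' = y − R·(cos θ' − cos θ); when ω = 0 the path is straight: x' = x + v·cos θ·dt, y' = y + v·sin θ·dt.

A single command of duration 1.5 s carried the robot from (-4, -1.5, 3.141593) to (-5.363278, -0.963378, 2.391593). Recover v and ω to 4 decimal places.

Δθ = 2.391593 − 3.141593 = -0.750000
ω = Δθ/dt = -0.750000/1.5 = -0.5000
R = Δx/(sin θ' − sin θ) = -2.0000
v = R·ω = -2.0000·-0.5000 = 1.0000

v = 1.0000, ω = -0.5000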